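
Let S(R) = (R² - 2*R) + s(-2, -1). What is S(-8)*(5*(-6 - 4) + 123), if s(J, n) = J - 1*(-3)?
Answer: 5913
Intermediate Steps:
s(J, n) = 3 + J (s(J, n) = J + 3 = 3 + J)
S(R) = 1 + R² - 2*R (S(R) = (R² - 2*R) + (3 - 2) = (R² - 2*R) + 1 = 1 + R² - 2*R)
S(-8)*(5*(-6 - 4) + 123) = (1 + (-8)² - 2*(-8))*(5*(-6 - 4) + 123) = (1 + 64 + 16)*(5*(-10) + 123) = 81*(-50 + 123) = 81*73 = 5913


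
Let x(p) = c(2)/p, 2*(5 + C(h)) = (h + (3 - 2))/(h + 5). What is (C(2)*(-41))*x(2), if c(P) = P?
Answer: 2747/14 ≈ 196.21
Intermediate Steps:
C(h) = -5 + (1 + h)/(2*(5 + h)) (C(h) = -5 + ((h + (3 - 2))/(h + 5))/2 = -5 + ((h + 1)/(5 + h))/2 = -5 + ((1 + h)/(5 + h))/2 = -5 + (1 + h)/(2*(5 + h)))
x(p) = 2/p
(C(2)*(-41))*x(2) = (((-49 - 9*2)/(2*(5 + 2)))*(-41))*(2/2) = (((1/2)*(-49 - 18)/7)*(-41))*(2*(1/2)) = (((1/2)*(1/7)*(-67))*(-41))*1 = -67/14*(-41)*1 = (2747/14)*1 = 2747/14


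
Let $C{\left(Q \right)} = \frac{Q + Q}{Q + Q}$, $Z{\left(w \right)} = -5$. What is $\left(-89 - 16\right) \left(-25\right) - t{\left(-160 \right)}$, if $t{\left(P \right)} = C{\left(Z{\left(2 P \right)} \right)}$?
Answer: $2624$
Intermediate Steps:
$C{\left(Q \right)} = 1$ ($C{\left(Q \right)} = \frac{2 Q}{2 Q} = 2 Q \frac{1}{2 Q} = 1$)
$t{\left(P \right)} = 1$
$\left(-89 - 16\right) \left(-25\right) - t{\left(-160 \right)} = \left(-89 - 16\right) \left(-25\right) - 1 = \left(-105\right) \left(-25\right) - 1 = 2625 - 1 = 2624$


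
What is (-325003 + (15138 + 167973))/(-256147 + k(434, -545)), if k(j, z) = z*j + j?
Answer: 141892/492243 ≈ 0.28826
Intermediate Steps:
k(j, z) = j + j*z (k(j, z) = j*z + j = j + j*z)
(-325003 + (15138 + 167973))/(-256147 + k(434, -545)) = (-325003 + (15138 + 167973))/(-256147 + 434*(1 - 545)) = (-325003 + 183111)/(-256147 + 434*(-544)) = -141892/(-256147 - 236096) = -141892/(-492243) = -141892*(-1/492243) = 141892/492243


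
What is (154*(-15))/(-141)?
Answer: 770/47 ≈ 16.383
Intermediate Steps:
(154*(-15))/(-141) = -2310*(-1/141) = 770/47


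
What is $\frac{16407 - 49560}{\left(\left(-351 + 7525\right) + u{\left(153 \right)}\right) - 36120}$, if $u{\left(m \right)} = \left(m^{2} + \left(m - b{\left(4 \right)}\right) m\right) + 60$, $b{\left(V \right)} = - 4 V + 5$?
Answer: $- \frac{33153}{19615} \approx -1.6902$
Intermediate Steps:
$b{\left(V \right)} = 5 - 4 V$
$u{\left(m \right)} = 60 + m^{2} + m \left(11 + m\right)$ ($u{\left(m \right)} = \left(m^{2} + \left(m - \left(5 - 16\right)\right) m\right) + 60 = \left(m^{2} + \left(m - -11\right) m\right) + 60 = \left(m^{2} + \left(m + 11\right) m\right) + 60 = \left(m^{2} + \left(11 + m\right) m\right) + 60 = \left(m^{2} + m \left(11 + m\right)\right) + 60 = 60 + m^{2} + m \left(11 + m\right)$)
$\frac{16407 - 49560}{\left(\left(-351 + 7525\right) + u{\left(153 \right)}\right) - 36120} = \frac{16407 - 49560}{\left(\left(-351 + 7525\right) + \left(60 + 2 \cdot 153^{2} + 11 \cdot 153\right)\right) - 36120} = - \frac{33153}{\left(7174 + \left(60 + 2 \cdot 23409 + 1683\right)\right) - 36120} = - \frac{33153}{\left(7174 + \left(60 + 46818 + 1683\right)\right) - 36120} = - \frac{33153}{\left(7174 + 48561\right) - 36120} = - \frac{33153}{55735 - 36120} = - \frac{33153}{19615}$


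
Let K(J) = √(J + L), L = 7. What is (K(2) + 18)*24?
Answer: 504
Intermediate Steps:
K(J) = √(7 + J) (K(J) = √(J + 7) = √(7 + J))
(K(2) + 18)*24 = (√(7 + 2) + 18)*24 = (√9 + 18)*24 = (3 + 18)*24 = 21*24 = 504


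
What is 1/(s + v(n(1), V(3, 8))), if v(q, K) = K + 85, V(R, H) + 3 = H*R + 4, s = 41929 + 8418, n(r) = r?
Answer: 1/50457 ≈ 1.9819e-5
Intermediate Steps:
s = 50347
V(R, H) = 1 + H*R (V(R, H) = -3 + (H*R + 4) = -3 + (4 + H*R) = 1 + H*R)
v(q, K) = 85 + K
1/(s + v(n(1), V(3, 8))) = 1/(50347 + (85 + (1 + 8*3))) = 1/(50347 + (85 + (1 + 24))) = 1/(50347 + (85 + 25)) = 1/(50347 + 110) = 1/50457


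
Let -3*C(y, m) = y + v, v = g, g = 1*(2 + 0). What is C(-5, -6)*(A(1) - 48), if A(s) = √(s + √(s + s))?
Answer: -48 + √(1 + √2) ≈ -46.446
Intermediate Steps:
g = 2 (g = 1*2 = 2)
v = 2
C(y, m) = -⅔ - y/3 (C(y, m) = -(y + 2)/3 = -(2 + y)/3 = -⅔ - y/3)
A(s) = √(s + √2*√s) (A(s) = √(s + √(2*s)) = √(s + √2*√s))
C(-5, -6)*(A(1) - 48) = (-⅔ - ⅓*(-5))*(√(1 + √2*√1) - 48) = (-⅔ + 5/3)*(√(1 + √2*1) - 48) = 1*(√(1 + √2) - 48) = 1*(-48 + √(1 + √2)) = -48 + √(1 + √2)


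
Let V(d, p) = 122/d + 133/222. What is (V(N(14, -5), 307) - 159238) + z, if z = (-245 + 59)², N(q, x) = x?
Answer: -138379039/1110 ≈ -1.2467e+5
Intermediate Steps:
V(d, p) = 133/222 + 122/d (V(d, p) = 122/d + 133*(1/222) = 122/d + 133/222 = 133/222 + 122/d)
z = 34596 (z = (-186)² = 34596)
(V(N(14, -5), 307) - 159238) + z = ((133/222 + 122/(-5)) - 159238) + 34596 = ((133/222 + 122*(-⅕)) - 159238) + 34596 = ((133/222 - 122/5) - 159238) + 34596 = (-26419/1110 - 159238) + 34596 = -176780599/1110 + 34596 = -138379039/1110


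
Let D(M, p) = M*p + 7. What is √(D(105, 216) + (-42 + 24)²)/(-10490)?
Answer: -√23011/10490 ≈ -0.014461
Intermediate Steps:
D(M, p) = 7 + M*p
√(D(105, 216) + (-42 + 24)²)/(-10490) = √((7 + 105*216) + (-42 + 24)²)/(-10490) = √((7 + 22680) + (-18)²)*(-1/10490) = √(22687 + 324)*(-1/10490) = √23011*(-1/10490) = -√23011/10490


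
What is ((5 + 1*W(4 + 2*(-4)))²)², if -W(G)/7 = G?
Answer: 1185921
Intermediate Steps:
W(G) = -7*G
((5 + 1*W(4 + 2*(-4)))²)² = ((5 + 1*(-7*(4 + 2*(-4))))²)² = ((5 + 1*(-7*(4 - 8)))²)² = ((5 + 1*(-7*(-4)))²)² = ((5 + 1*28)²)² = ((5 + 28)²)² = (33²)² = 1089² = 1185921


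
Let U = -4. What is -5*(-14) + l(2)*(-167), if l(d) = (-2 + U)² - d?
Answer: -5608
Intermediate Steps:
l(d) = 36 - d (l(d) = (-2 - 4)² - d = (-6)² - d = 36 - d)
-5*(-14) + l(2)*(-167) = -5*(-14) + (36 - 1*2)*(-167) = 70 + (36 - 2)*(-167) = 70 + 34*(-167) = 70 - 5678 = -5608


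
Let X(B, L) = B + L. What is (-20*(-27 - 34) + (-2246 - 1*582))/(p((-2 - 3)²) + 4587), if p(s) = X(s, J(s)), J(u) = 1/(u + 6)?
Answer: -49848/142973 ≈ -0.34865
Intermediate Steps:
J(u) = 1/(6 + u)
p(s) = s + 1/(6 + s)
(-20*(-27 - 34) + (-2246 - 1*582))/(p((-2 - 3)²) + 4587) = (-20*(-27 - 34) + (-2246 - 1*582))/((1 + (-2 - 3)²*(6 + (-2 - 3)²))/(6 + (-2 - 3)²) + 4587) = (-20*(-61) + (-2246 - 582))/((1 + (-5)²*(6 + (-5)²))/(6 + (-5)²) + 4587) = (1220 - 2828)/((1 + 25*(6 + 25))/(6 + 25) + 4587) = -1608/((1 + 25*31)/31 + 4587) = -1608/((1 + 775)/31 + 4587) = -1608/((1/31)*776 + 4587) = -1608/(776/31 + 4587) = -1608/142973/31 = -1608*31/142973 = -49848/142973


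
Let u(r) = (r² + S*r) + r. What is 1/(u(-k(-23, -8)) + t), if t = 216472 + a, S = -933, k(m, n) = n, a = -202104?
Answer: 1/6976 ≈ 0.00014335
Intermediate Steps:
u(r) = r² - 932*r (u(r) = (r² - 933*r) + r = r² - 932*r)
t = 14368 (t = 216472 - 202104 = 14368)
1/(u(-k(-23, -8)) + t) = 1/((-1*(-8))*(-932 - 1*(-8)) + 14368) = 1/(8*(-932 + 8) + 14368) = 1/(8*(-924) + 14368) = 1/(-7392 + 14368) = 1/6976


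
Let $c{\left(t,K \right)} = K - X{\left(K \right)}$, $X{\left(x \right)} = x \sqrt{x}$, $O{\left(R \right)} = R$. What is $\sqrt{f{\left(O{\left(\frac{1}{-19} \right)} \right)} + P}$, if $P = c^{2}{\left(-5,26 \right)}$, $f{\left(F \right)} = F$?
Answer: $\frac{\sqrt{6588953 - 488072 \sqrt{26}}}{19} \approx 106.57$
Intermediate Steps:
$X{\left(x \right)} = x^{\frac{3}{2}}$
$c{\left(t,K \right)} = K - K^{\frac{3}{2}}$
$P = \left(26 - 26 \sqrt{26}\right)^{2}$ ($P = \left(26 - 26^{\frac{3}{2}}\right)^{2} = \left(26 - 26 \sqrt{26}\right)^{2} \approx 11358.0$)
$\sqrt{f{\left(O{\left(\frac{1}{-19} \right)} \right)} + P} = \sqrt{\frac{1}{-19} + \left(18252 - 1352 \sqrt{26}\right)} = \sqrt{- \frac{1}{19} + \left(18252 - 1352 \sqrt{26}\right)} = \sqrt{\frac{346787}{19} - 1352 \sqrt{26}}$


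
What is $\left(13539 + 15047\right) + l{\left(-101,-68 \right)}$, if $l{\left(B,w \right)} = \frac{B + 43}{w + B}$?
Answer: $\frac{4831092}{169} \approx 28586.0$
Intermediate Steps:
$l{\left(B,w \right)} = \frac{43 + B}{B + w}$
$\left(13539 + 15047\right) + l{\left(-101,-68 \right)} = \left(13539 + 15047\right) + \frac{43 - 101}{-101 - 68} = 28586 + \frac{1}{-169} \left(-58\right) = 28586 - - \frac{58}{169} = 28586 + \frac{58}{169} = \frac{4831092}{169}$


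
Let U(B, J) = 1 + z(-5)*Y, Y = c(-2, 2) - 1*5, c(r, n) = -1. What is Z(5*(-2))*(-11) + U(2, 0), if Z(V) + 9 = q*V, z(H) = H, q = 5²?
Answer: 2880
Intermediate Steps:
q = 25
Y = -6 (Y = -1 - 1*5 = -1 - 5 = -6)
U(B, J) = 31 (U(B, J) = 1 - 5*(-6) = 1 + 30 = 31)
Z(V) = -9 + 25*V
Z(5*(-2))*(-11) + U(2, 0) = (-9 + 25*(5*(-2)))*(-11) + 31 = (-9 + 25*(-10))*(-11) + 31 = (-9 - 250)*(-11) + 31 = -259*(-11) + 31 = 2849 + 31 = 2880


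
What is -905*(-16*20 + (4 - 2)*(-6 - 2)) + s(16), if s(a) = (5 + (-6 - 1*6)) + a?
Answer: 304089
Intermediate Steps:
s(a) = -7 + a (s(a) = (5 + (-6 - 6)) + a = (5 - 12) + a = -7 + a)
-905*(-16*20 + (4 - 2)*(-6 - 2)) + s(16) = -905*(-16*20 + (4 - 2)*(-6 - 2)) + (-7 + 16) = -905*(-320 + 2*(-8)) + 9 = -905*(-320 - 16) + 9 = -905*(-336) + 9 = 304080 + 9 = 304089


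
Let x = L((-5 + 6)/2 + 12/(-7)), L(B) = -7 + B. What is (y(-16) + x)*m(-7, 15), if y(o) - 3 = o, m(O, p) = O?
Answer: 297/2 ≈ 148.50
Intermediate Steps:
y(o) = 3 + o
x = -115/14 (x = -7 + ((-5 + 6)/2 + 12/(-7)) = -7 + (1*(½) + 12*(-⅐)) = -7 + (½ - 12/7) = -7 - 17/14 = -115/14 ≈ -8.2143)
(y(-16) + x)*m(-7, 15) = ((3 - 16) - 115/14)*(-7) = (-13 - 115/14)*(-7) = -297/14*(-7) = 297/2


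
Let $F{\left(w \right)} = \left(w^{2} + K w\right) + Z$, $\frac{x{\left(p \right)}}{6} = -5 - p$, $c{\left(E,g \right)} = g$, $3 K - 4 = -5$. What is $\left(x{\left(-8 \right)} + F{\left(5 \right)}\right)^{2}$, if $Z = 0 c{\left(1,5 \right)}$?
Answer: $\frac{15376}{9} \approx 1708.4$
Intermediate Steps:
$K = - \frac{1}{3}$ ($K = \frac{4}{3} + \frac{1}{3} \left(-5\right) = \frac{4}{3} - \frac{5}{3} = - \frac{1}{3} \approx -0.33333$)
$Z = 0$ ($Z = 0 \cdot 5 = 0$)
$x{\left(p \right)} = -30 - 6 p$ ($x{\left(p \right)} = 6 \left(-5 - p\right) = -30 - 6 p$)
$F{\left(w \right)} = w^{2} - \frac{w}{3}$ ($F{\left(w \right)} = \left(w^{2} - \frac{w}{3}\right) + 0 = w^{2} - \frac{w}{3}$)
$\left(x{\left(-8 \right)} + F{\left(5 \right)}\right)^{2} = \left(\left(-30 - -48\right) + 5 \left(- \frac{1}{3} + 5\right)\right)^{2} = \left(\left(-30 + 48\right) + 5 \cdot \frac{14}{3}\right)^{2} = \left(18 + \frac{70}{3}\right)^{2} = \left(\frac{124}{3}\right)^{2} = \frac{15376}{9}$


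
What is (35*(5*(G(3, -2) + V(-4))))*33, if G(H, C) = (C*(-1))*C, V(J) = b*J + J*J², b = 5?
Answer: -508200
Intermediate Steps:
V(J) = J³ + 5*J (V(J) = 5*J + J*J² = 5*J + J³ = J³ + 5*J)
G(H, C) = -C² (G(H, C) = (-C)*C = -C²)
(35*(5*(G(3, -2) + V(-4))))*33 = (35*(5*(-1*(-2)² - 4*(5 + (-4)²))))*33 = (35*(5*(-1*4 - 4*(5 + 16))))*33 = (35*(5*(-4 - 4*21)))*33 = (35*(5*(-4 - 84)))*33 = (35*(5*(-88)))*33 = (35*(-440))*33 = -15400*33 = -508200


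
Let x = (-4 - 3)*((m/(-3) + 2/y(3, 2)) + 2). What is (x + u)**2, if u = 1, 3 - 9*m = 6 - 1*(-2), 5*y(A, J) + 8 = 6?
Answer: 312481/729 ≈ 428.64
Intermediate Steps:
y(A, J) = -2/5 (y(A, J) = -8/5 + (1/5)*6 = -8/5 + 6/5 = -2/5)
m = -5/9 (m = 1/3 - (6 - 1*(-2))/9 = 1/3 - (6 + 2)/9 = 1/3 - 1/9*8 = 1/3 - 8/9 = -5/9 ≈ -0.55556)
x = 532/27 (x = (-4 - 3)*((-5/9/(-3) + 2/(-2/5)) + 2) = -7*((-5/9*(-1/3) + 2*(-5/2)) + 2) = -7*((5/27 - 5) + 2) = -7*(-130/27 + 2) = -7*(-76/27) = 532/27 ≈ 19.704)
(x + u)**2 = (532/27 + 1)**2 = (559/27)**2 = 312481/729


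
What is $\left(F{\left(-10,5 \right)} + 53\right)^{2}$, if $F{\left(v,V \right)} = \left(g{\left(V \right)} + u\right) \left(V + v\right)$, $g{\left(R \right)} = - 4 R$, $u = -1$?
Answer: $24964$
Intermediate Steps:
$F{\left(v,V \right)} = \left(-1 - 4 V\right) \left(V + v\right)$ ($F{\left(v,V \right)} = \left(- 4 V - 1\right) \left(V + v\right) = \left(-1 - 4 V\right) \left(V + v\right)$)
$\left(F{\left(-10,5 \right)} + 53\right)^{2} = \left(\left(\left(-1\right) 5 - -10 - 4 \cdot 5^{2} - 20 \left(-10\right)\right) + 53\right)^{2} = \left(\left(-5 + 10 - 100 + 200\right) + 53\right)^{2} = \left(105 + 53\right)^{2} = 158^{2} = 24964$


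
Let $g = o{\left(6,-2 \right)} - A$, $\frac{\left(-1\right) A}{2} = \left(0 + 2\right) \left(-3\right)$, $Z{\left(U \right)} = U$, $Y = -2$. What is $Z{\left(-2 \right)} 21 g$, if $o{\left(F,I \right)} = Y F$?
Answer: $1008$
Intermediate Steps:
$o{\left(F,I \right)} = - 2 F$
$A = 12$ ($A = - 2 \left(0 + 2\right) \left(-3\right) = - 2 \cdot 2 \left(-3\right) = \left(-2\right) \left(-6\right) = 12$)
$g = -24$ ($g = \left(-2\right) 6 - 12 = -12 - 12 = -24$)
$Z{\left(-2 \right)} 21 g = \left(-2\right) 21 \left(-24\right) = \left(-42\right) \left(-24\right) = 1008$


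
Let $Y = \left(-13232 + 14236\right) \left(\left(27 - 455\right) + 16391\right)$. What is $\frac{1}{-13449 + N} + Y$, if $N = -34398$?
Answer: $\frac{766836787643}{47847} \approx 1.6027 \cdot 10^{7}$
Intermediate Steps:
$Y = 16026852$ ($Y = 1004 \left(\left(27 - 455\right) + 16391\right) = 1004 \left(-428 + 16391\right) = 1004 \cdot 15963 = 16026852$)
$\frac{1}{-13449 + N} + Y = \frac{1}{-13449 - 34398} + 16026852 = \frac{1}{-47847} + 16026852 = - \frac{1}{47847} + 16026852 = \frac{766836787643}{47847}$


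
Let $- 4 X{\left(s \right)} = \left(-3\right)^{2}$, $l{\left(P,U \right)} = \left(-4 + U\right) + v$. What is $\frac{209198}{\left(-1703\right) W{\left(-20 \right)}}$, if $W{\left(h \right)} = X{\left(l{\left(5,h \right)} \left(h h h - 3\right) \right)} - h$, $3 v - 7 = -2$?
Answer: $- \frac{836792}{120913} \approx -6.9206$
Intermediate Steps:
$v = \frac{5}{3}$ ($v = \frac{7}{3} + \frac{1}{3} \left(-2\right) = \frac{7}{3} - \frac{2}{3} = \frac{5}{3} \approx 1.6667$)
$l{\left(P,U \right)} = - \frac{7}{3} + U$ ($l{\left(P,U \right)} = \left(-4 + U\right) + \frac{5}{3} = - \frac{7}{3} + U$)
$X{\left(s \right)} = - \frac{9}{4}$ ($X{\left(s \right)} = - \frac{\left(-3\right)^{2}}{4} = \left(- \frac{1}{4}\right) 9 = - \frac{9}{4}$)
$W{\left(h \right)} = - \frac{9}{4} - h$
$\frac{209198}{\left(-1703\right) W{\left(-20 \right)}} = \frac{209198}{\left(-1703\right) \left(- \frac{9}{4} - -20\right)} = \frac{209198}{\left(-1703\right) \left(- \frac{9}{4} + 20\right)} = \frac{209198}{\left(-1703\right) \frac{71}{4}} = \frac{209198}{- \frac{120913}{4}} = 209198 \left(- \frac{4}{120913}\right) = - \frac{836792}{120913}$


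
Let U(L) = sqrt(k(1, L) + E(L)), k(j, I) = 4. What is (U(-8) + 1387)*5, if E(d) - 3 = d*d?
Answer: 6935 + 5*sqrt(71) ≈ 6977.1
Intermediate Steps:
E(d) = 3 + d**2 (E(d) = 3 + d*d = 3 + d**2)
U(L) = sqrt(7 + L**2) (U(L) = sqrt(4 + (3 + L**2)) = sqrt(7 + L**2))
(U(-8) + 1387)*5 = (sqrt(7 + (-8)**2) + 1387)*5 = (sqrt(7 + 64) + 1387)*5 = (sqrt(71) + 1387)*5 = (1387 + sqrt(71))*5 = 6935 + 5*sqrt(71)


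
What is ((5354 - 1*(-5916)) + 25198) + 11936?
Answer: 48404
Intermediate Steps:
((5354 - 1*(-5916)) + 25198) + 11936 = ((5354 + 5916) + 25198) + 11936 = (11270 + 25198) + 11936 = 36468 + 11936 = 48404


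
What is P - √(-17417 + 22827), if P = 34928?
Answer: 34928 - √5410 ≈ 34854.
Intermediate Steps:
P - √(-17417 + 22827) = 34928 - √(-17417 + 22827) = 34928 - √5410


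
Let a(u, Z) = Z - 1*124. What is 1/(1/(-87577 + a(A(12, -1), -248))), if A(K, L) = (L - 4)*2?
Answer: -87949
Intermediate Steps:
A(K, L) = -8 + 2*L (A(K, L) = (-4 + L)*2 = -8 + 2*L)
a(u, Z) = -124 + Z (a(u, Z) = Z - 124 = -124 + Z)
1/(1/(-87577 + a(A(12, -1), -248))) = 1/(1/(-87577 + (-124 - 248))) = 1/(1/(-87577 - 372)) = 1/(1/(-87949)) = 1/(-1/87949) = -87949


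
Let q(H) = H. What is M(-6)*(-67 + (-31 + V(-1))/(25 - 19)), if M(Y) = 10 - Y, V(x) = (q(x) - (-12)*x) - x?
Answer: -3560/3 ≈ -1186.7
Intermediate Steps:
V(x) = 12*x (V(x) = (x - (-12)*x) - x = (x + 12*x) - x = 13*x - x = 12*x)
M(-6)*(-67 + (-31 + V(-1))/(25 - 19)) = (10 - 1*(-6))*(-67 + (-31 + 12*(-1))/(25 - 19)) = (10 + 6)*(-67 + (-31 - 12)/6) = 16*(-67 - 43*⅙) = 16*(-67 - 43/6) = 16*(-445/6) = -3560/3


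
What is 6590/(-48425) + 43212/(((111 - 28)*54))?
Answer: 68766824/7234695 ≈ 9.5051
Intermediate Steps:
6590/(-48425) + 43212/(((111 - 28)*54)) = 6590*(-1/48425) + 43212/((83*54)) = -1318/9685 + 43212/4482 = -1318/9685 + 43212*(1/4482) = -1318/9685 + 7202/747 = 68766824/7234695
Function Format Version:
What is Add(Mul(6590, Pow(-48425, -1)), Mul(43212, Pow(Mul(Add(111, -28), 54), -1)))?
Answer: Rational(68766824, 7234695) ≈ 9.5051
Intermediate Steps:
Add(Mul(6590, Pow(-48425, -1)), Mul(43212, Pow(Mul(Add(111, -28), 54), -1))) = Add(Mul(6590, Rational(-1, 48425)), Mul(43212, Pow(Mul(83, 54), -1))) = Add(Rational(-1318, 9685), Mul(43212, Pow(4482, -1))) = Add(Rational(-1318, 9685), Mul(43212, Rational(1, 4482))) = Add(Rational(-1318, 9685), Rational(7202, 747)) = Rational(68766824, 7234695)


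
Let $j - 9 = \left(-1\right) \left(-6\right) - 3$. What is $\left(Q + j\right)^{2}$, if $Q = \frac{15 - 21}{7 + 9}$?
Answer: $\frac{8649}{64} \approx 135.14$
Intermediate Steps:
$Q = - \frac{3}{8}$ ($Q = - \frac{6}{16} = \left(-6\right) \frac{1}{16} = - \frac{3}{8} \approx -0.375$)
$j = 12$ ($j = 9 - -3 = 9 + \left(6 - 3\right) = 9 + 3 = 12$)
$\left(Q + j\right)^{2} = \left(- \frac{3}{8} + 12\right)^{2} = \left(\frac{93}{8}\right)^{2} = \frac{8649}{64}$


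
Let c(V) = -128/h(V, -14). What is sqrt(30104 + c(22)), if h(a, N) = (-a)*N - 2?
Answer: 2*sqrt(19574854)/51 ≈ 173.50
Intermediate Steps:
h(a, N) = -2 - N*a (h(a, N) = -N*a - 2 = -2 - N*a)
c(V) = -128/(-2 + 14*V) (c(V) = -128/(-2 - 1*(-14)*V) = -128/(-2 + 14*V))
sqrt(30104 + c(22)) = sqrt(30104 - 64/(-1 + 7*22)) = sqrt(30104 - 64/(-1 + 154)) = sqrt(30104 - 64/153) = sqrt(4605848/153) = 2*sqrt(19574854)/51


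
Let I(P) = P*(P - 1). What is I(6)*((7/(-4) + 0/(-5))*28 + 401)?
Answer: 10560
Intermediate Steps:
I(P) = P*(-1 + P)
I(6)*((7/(-4) + 0/(-5))*28 + 401) = (6*(-1 + 6))*((7/(-4) + 0/(-5))*28 + 401) = (6*5)*((7*(-¼) + 0*(-⅕))*28 + 401) = 30*((-7/4 + 0)*28 + 401) = 30*(-7/4*28 + 401) = 30*(-49 + 401) = 30*352 = 10560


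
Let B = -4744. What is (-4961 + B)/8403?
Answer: -3235/2801 ≈ -1.1549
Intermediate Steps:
(-4961 + B)/8403 = (-4961 - 4744)/8403 = -9705*1/8403 = -3235/2801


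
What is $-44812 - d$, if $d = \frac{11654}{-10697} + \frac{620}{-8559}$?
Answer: $- \frac{4102684199150}{91555623} \approx -44811.0$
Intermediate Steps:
$d = - \frac{106378726}{91555623}$ ($d = 11654 \left(- \frac{1}{10697}\right) + 620 \left(- \frac{1}{8559}\right) = - \frac{11654}{10697} - \frac{620}{8559} = - \frac{106378726}{91555623} \approx -1.1619$)
$-44812 - d = -44812 - - \frac{106378726}{91555623} = -44812 + \frac{106378726}{91555623} = - \frac{4102684199150}{91555623}$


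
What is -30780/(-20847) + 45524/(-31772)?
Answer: 2408611/55195907 ≈ 0.043638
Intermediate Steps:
-30780/(-20847) + 45524/(-31772) = -30780*(-1/20847) + 45524*(-1/31772) = 10260/6949 - 11381/7943 = 2408611/55195907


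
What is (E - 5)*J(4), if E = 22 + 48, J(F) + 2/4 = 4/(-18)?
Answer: -845/18 ≈ -46.944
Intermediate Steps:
J(F) = -13/18 (J(F) = -½ + 4/(-18) = -½ + 4*(-1/18) = -½ - 2/9 = -13/18)
E = 70
(E - 5)*J(4) = (70 - 5)*(-13/18) = 65*(-13/18) = -845/18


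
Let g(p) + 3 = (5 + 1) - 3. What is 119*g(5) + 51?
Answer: 51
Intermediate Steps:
g(p) = 0 (g(p) = -3 + ((5 + 1) - 3) = -3 + (6 - 3) = -3 + 3 = 0)
119*g(5) + 51 = 119*0 + 51 = 0 + 51 = 51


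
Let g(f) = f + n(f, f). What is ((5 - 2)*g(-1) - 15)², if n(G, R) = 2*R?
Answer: 576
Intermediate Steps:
g(f) = 3*f (g(f) = f + 2*f = 3*f)
((5 - 2)*g(-1) - 15)² = ((5 - 2)*(3*(-1)) - 15)² = (3*(-3) - 15)² = (-9 - 15)² = (-24)² = 576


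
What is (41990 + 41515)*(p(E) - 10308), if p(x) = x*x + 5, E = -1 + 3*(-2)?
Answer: -856260270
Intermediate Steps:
E = -7 (E = -1 - 6 = -7)
p(x) = 5 + x² (p(x) = x² + 5 = 5 + x²)
(41990 + 41515)*(p(E) - 10308) = (41990 + 41515)*((5 + (-7)²) - 10308) = 83505*((5 + 49) - 10308) = 83505*(54 - 10308) = 83505*(-10254) = -856260270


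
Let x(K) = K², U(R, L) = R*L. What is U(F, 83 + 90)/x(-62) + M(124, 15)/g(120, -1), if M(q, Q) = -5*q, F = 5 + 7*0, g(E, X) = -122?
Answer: 1244405/234484 ≈ 5.3070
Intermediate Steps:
F = 5 (F = 5 + 0 = 5)
U(R, L) = L*R
U(F, 83 + 90)/x(-62) + M(124, 15)/g(120, -1) = ((83 + 90)*5)/((-62)²) - 5*124/(-122) = (173*5)/3844 - 620*(-1/122) = 865*(1/3844) + 310/61 = 865/3844 + 310/61 = 1244405/234484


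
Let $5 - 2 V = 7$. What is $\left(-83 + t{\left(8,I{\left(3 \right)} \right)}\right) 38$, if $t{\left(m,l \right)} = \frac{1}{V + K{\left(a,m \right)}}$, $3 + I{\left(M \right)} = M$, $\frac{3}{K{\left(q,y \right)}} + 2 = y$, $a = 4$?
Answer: $-3230$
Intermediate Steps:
$K{\left(q,y \right)} = \frac{3}{-2 + y}$
$V = -1$ ($V = \frac{5}{2} - \frac{7}{2} = -1$)
$I{\left(M \right)} = -3 + M$
$t{\left(m,l \right)} = \frac{1}{-1 + \frac{3}{-2 + m}}$
$\left(-83 + t{\left(8,I{\left(3 \right)} \right)}\right) 38 = \left(-83 + \frac{2 - 8}{-5 + 8}\right) 38 = \left(-83 + \frac{2 - 8}{3}\right) 38 = \left(-83 + \frac{1}{3} \left(-6\right)\right) 38 = \left(-83 - 2\right) 38 = \left(-85\right) 38 = -3230$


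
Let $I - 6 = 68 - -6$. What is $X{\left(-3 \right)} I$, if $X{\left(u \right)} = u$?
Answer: $-240$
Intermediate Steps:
$I = 80$ ($I = 6 + \left(68 - -6\right) = 6 + \left(68 + 6\right) = 6 + 74 = 80$)
$X{\left(-3 \right)} I = \left(-3\right) 80 = -240$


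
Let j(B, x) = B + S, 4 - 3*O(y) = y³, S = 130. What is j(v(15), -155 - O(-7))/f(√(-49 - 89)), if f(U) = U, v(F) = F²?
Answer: -355*I*√138/138 ≈ -30.22*I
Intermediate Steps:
O(y) = 4/3 - y³/3
j(B, x) = 130 + B (j(B, x) = B + 130 = 130 + B)
j(v(15), -155 - O(-7))/f(√(-49 - 89)) = (130 + 15²)/(√(-49 - 89)) = (130 + 225)/(√(-138)) = 355/((I*√138)) = 355*(-I*√138/138) = -355*I*√138/138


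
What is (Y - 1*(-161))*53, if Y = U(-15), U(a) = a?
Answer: 7738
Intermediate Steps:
Y = -15
(Y - 1*(-161))*53 = (-15 - 1*(-161))*53 = (-15 + 161)*53 = 146*53 = 7738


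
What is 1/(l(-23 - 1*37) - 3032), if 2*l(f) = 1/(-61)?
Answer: -122/369905 ≈ -0.00032981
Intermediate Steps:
l(f) = -1/122 (l(f) = (½)/(-61) = (½)*(-1/61) = -1/122)
1/(l(-23 - 1*37) - 3032) = 1/(-1/122 - 3032) = 1/(-369905/122) = -122/369905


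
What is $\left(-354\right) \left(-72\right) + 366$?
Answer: $25854$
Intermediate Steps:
$\left(-354\right) \left(-72\right) + 366 = 25488 + 366 = 25854$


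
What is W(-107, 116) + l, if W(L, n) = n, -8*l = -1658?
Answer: 1293/4 ≈ 323.25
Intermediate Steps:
l = 829/4 (l = -⅛*(-1658) = 829/4 ≈ 207.25)
W(-107, 116) + l = 116 + 829/4 = 1293/4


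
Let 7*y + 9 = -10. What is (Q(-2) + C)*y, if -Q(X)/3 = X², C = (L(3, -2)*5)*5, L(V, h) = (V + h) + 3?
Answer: -1672/7 ≈ -238.86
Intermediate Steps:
L(V, h) = 3 + V + h
y = -19/7 (y = -9/7 + (⅐)*(-10) = -9/7 - 10/7 = -19/7 ≈ -2.7143)
C = 100 (C = ((3 + 3 - 2)*5)*5 = (4*5)*5 = 20*5 = 100)
Q(X) = -3*X²
(Q(-2) + C)*y = (-3*(-2)² + 100)*(-19/7) = (-3*4 + 100)*(-19/7) = (-12 + 100)*(-19/7) = 88*(-19/7) = -1672/7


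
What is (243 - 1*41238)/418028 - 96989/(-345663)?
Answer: 26373663007/144496812564 ≈ 0.18252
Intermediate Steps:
(243 - 1*41238)/418028 - 96989/(-345663) = (243 - 41238)*(1/418028) - 96989*(-1/345663) = -40995*1/418028 + 96989/345663 = -40995/418028 + 96989/345663 = 26373663007/144496812564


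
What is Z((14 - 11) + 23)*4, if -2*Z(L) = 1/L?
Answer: -1/13 ≈ -0.076923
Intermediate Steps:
Z(L) = -1/(2*L)
Z((14 - 11) + 23)*4 = -1/(2*((14 - 11) + 23))*4 = -1/(2*(3 + 23))*4 = -½/26*4 = -½*1/26*4 = -1/52*4 = -1/13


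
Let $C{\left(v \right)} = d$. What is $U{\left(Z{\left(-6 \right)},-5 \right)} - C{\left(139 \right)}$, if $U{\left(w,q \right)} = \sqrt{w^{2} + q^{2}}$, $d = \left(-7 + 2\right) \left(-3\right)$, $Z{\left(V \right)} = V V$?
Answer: $-15 + \sqrt{1321} \approx 21.346$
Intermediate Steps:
$Z{\left(V \right)} = V^{2}$
$d = 15$ ($d = \left(-5\right) \left(-3\right) = 15$)
$U{\left(w,q \right)} = \sqrt{q^{2} + w^{2}}$
$C{\left(v \right)} = 15$
$U{\left(Z{\left(-6 \right)},-5 \right)} - C{\left(139 \right)} = \sqrt{\left(-5\right)^{2} + \left(\left(-6\right)^{2}\right)^{2}} - 15 = \sqrt{25 + 36^{2}} - 15 = \sqrt{25 + 1296} - 15 = \sqrt{1321} - 15 = -15 + \sqrt{1321}$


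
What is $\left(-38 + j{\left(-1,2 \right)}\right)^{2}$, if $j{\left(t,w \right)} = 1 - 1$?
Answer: $1444$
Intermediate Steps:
$j{\left(t,w \right)} = 0$ ($j{\left(t,w \right)} = 1 - 1 = 0$)
$\left(-38 + j{\left(-1,2 \right)}\right)^{2} = \left(-38 + 0\right)^{2} = \left(-38\right)^{2} = 1444$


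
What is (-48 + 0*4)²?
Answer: 2304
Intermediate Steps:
(-48 + 0*4)² = (-48 + 0)² = (-48)² = 2304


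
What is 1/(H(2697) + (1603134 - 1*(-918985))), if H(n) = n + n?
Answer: 1/2527513 ≈ 3.9565e-7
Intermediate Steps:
H(n) = 2*n
1/(H(2697) + (1603134 - 1*(-918985))) = 1/(2*2697 + (1603134 - 1*(-918985))) = 1/(5394 + (1603134 + 918985)) = 1/(5394 + 2522119) = 1/2527513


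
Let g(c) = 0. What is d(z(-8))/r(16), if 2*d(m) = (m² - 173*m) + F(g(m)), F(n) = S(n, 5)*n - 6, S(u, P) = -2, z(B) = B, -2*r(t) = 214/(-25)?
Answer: 18025/107 ≈ 168.46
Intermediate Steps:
r(t) = 107/25 (r(t) = -107/(-25) = -107*(-1)/25 = -½*(-214/25) = 107/25)
F(n) = -6 - 2*n (F(n) = -2*n - 6 = -6 - 2*n)
d(m) = -3 + m²/2 - 173*m/2 (d(m) = ((m² - 173*m) + (-6 - 2*0))/2 = ((m² - 173*m) + (-6 + 0))/2 = ((m² - 173*m) - 6)/2 = (-6 + m² - 173*m)/2 = -3 + m²/2 - 173*m/2)
d(z(-8))/r(16) = (-3 + (½)*(-8)² - 173/2*(-8))/(107/25) = (-3 + (½)*64 + 692)*(25/107) = (-3 + 32 + 692)*(25/107) = 721*(25/107) = 18025/107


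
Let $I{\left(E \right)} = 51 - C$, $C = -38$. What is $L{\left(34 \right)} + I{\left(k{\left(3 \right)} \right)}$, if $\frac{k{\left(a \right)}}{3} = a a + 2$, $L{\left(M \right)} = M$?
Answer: $123$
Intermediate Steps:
$k{\left(a \right)} = 6 + 3 a^{2}$ ($k{\left(a \right)} = 3 \left(a a + 2\right) = 3 \left(a^{2} + 2\right) = 3 \left(2 + a^{2}\right) = 6 + 3 a^{2}$)
$I{\left(E \right)} = 89$ ($I{\left(E \right)} = 51 - -38 = 51 + 38 = 89$)
$L{\left(34 \right)} + I{\left(k{\left(3 \right)} \right)} = 34 + 89 = 123$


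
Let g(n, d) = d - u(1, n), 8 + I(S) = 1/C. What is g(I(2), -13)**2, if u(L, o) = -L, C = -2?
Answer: 144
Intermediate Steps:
I(S) = -17/2 (I(S) = -8 + 1/(-2) = -8 + 1*(-1/2) = -8 - 1/2 = -17/2)
g(n, d) = 1 + d (g(n, d) = d - (-1) = d - 1*(-1) = d + 1 = 1 + d)
g(I(2), -13)**2 = (1 - 13)**2 = (-12)**2 = 144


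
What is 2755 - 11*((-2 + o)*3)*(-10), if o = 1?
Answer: 2425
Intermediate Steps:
2755 - 11*((-2 + o)*3)*(-10) = 2755 - 11*((-2 + 1)*3)*(-10) = 2755 - 11*(-1*3)*(-10) = 2755 - 11*(-3)*(-10) = 2755 - (-33)*(-10) = 2755 - 1*330 = 2755 - 330 = 2425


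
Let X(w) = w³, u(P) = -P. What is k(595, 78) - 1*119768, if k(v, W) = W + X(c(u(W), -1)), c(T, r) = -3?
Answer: -119717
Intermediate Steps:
k(v, W) = -27 + W (k(v, W) = W + (-3)³ = W - 27 = -27 + W)
k(595, 78) - 1*119768 = (-27 + 78) - 1*119768 = 51 - 119768 = -119717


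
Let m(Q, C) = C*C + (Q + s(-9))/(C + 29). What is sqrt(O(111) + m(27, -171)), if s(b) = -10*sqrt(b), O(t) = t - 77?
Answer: sqrt(590297266 + 4260*I)/142 ≈ 171.1 + 0.00061738*I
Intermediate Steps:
O(t) = -77 + t
m(Q, C) = C**2 + (Q - 30*I)/(29 + C) (m(Q, C) = C*C + (Q - 30*I)/(C + 29) = C**2 + (Q - 30*I)/(29 + C))
sqrt(O(111) + m(27, -171)) = sqrt((-77 + 111) + (27 + (-171)**3 - 30*I + 29*(-171)**2)/(29 - 171)) = sqrt(34 + (27 - 5000211 - 30*I + 29*29241)/(-142)) = sqrt(34 - (27 - 5000211 - 30*I + 847989)/142) = sqrt(34 - (-4152195 - 30*I)/142) = sqrt(34 + (4152195/142 + 15*I/71)) = sqrt(4157023/142 + 15*I/71)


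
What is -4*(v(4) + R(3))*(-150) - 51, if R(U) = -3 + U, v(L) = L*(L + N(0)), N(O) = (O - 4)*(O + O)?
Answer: 9549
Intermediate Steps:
N(O) = 2*O*(-4 + O) (N(O) = (-4 + O)*(2*O) = 2*O*(-4 + O))
v(L) = L**2 (v(L) = L*(L + 2*0*(-4 + 0)) = L*(L + 2*0*(-4)) = L*(L + 0) = L*L = L**2)
-4*(v(4) + R(3))*(-150) - 51 = -4*(4**2 + (-3 + 3))*(-150) - 51 = -4*(16 + 0)*(-150) - 51 = -4*16*(-150) - 51 = -64*(-150) - 51 = 9600 - 51 = 9549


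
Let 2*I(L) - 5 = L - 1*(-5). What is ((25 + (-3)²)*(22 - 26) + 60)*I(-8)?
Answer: -76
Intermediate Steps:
I(L) = 5 + L/2 (I(L) = 5/2 + (L - 1*(-5))/2 = 5/2 + (L + 5)/2 = 5/2 + (5 + L)/2 = 5/2 + (5/2 + L/2) = 5 + L/2)
((25 + (-3)²)*(22 - 26) + 60)*I(-8) = ((25 + (-3)²)*(22 - 26) + 60)*(5 + (½)*(-8)) = ((25 + 9)*(-4) + 60)*(5 - 4) = (34*(-4) + 60)*1 = (-136 + 60)*1 = -76*1 = -76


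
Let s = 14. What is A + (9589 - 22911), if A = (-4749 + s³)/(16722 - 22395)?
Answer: -75573701/5673 ≈ -13322.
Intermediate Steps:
A = 2005/5673 (A = (-4749 + 14³)/(16722 - 22395) = (-4749 + 2744)/(-5673) = -2005*(-1/5673) = 2005/5673 ≈ 0.35343)
A + (9589 - 22911) = 2005/5673 + (9589 - 22911) = 2005/5673 - 13322 = -75573701/5673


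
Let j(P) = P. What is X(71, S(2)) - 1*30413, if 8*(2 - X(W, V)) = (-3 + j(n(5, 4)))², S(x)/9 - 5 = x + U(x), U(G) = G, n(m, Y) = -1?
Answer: -30413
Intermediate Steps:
S(x) = 45 + 18*x (S(x) = 45 + 9*(x + x) = 45 + 9*(2*x) = 45 + 18*x)
X(W, V) = 0 (X(W, V) = 2 - (-3 - 1)²/8 = 2 - ⅛*(-4)² = 2 - ⅛*16 = 2 - 2 = 0)
X(71, S(2)) - 1*30413 = 0 - 1*30413 = 0 - 30413 = -30413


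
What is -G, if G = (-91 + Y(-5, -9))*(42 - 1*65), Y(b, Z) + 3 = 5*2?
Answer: -1932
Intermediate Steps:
Y(b, Z) = 7 (Y(b, Z) = -3 + 5*2 = -3 + 10 = 7)
G = 1932 (G = (-91 + 7)*(42 - 1*65) = -84*(42 - 65) = -84*(-23) = 1932)
-G = -1*1932 = -1932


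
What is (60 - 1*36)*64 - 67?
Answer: 1469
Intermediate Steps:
(60 - 1*36)*64 - 67 = (60 - 36)*64 - 67 = 24*64 - 67 = 1536 - 67 = 1469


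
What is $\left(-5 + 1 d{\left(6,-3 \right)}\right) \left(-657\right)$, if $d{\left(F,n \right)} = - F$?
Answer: $7227$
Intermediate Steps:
$\left(-5 + 1 d{\left(6,-3 \right)}\right) \left(-657\right) = \left(-5 + 1 \left(\left(-1\right) 6\right)\right) \left(-657\right) = \left(-5 + 1 \left(-6\right)\right) \left(-657\right) = \left(-5 - 6\right) \left(-657\right) = \left(-11\right) \left(-657\right) = 7227$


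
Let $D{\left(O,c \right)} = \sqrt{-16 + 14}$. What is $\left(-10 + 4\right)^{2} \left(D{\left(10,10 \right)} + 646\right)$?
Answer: $23256 + 36 i \sqrt{2} \approx 23256.0 + 50.912 i$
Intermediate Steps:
$D{\left(O,c \right)} = i \sqrt{2}$ ($D{\left(O,c \right)} = \sqrt{-2} = i \sqrt{2}$)
$\left(-10 + 4\right)^{2} \left(D{\left(10,10 \right)} + 646\right) = \left(-10 + 4\right)^{2} \left(i \sqrt{2} + 646\right) = \left(-6\right)^{2} \left(646 + i \sqrt{2}\right) = 36 \left(646 + i \sqrt{2}\right) = 23256 + 36 i \sqrt{2}$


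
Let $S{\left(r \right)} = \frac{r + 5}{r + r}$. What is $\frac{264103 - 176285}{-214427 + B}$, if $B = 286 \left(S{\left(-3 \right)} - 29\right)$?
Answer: $- \frac{263454}{668449} \approx -0.39413$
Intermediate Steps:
$S{\left(r \right)} = \frac{5 + r}{2 r}$
$B = - \frac{25168}{3}$ ($B = 286 \left(\frac{5 - 3}{2 \left(-3\right)} - 29\right) = 286 \left(\frac{1}{2} \left(- \frac{1}{3}\right) 2 - 29\right) = 286 \left(- \frac{1}{3} - 29\right) = 286 \left(- \frac{88}{3}\right) = - \frac{25168}{3} \approx -8389.3$)
$\frac{264103 - 176285}{-214427 + B} = \frac{264103 - 176285}{-214427 - \frac{25168}{3}} = \frac{87818}{- \frac{668449}{3}} = 87818 \left(- \frac{3}{668449}\right) = - \frac{263454}{668449}$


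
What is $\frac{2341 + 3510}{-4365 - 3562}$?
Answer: $- \frac{5851}{7927} \approx -0.73811$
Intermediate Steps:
$\frac{2341 + 3510}{-4365 - 3562} = \frac{5851}{-7927} = 5851 \left(- \frac{1}{7927}\right) = - \frac{5851}{7927}$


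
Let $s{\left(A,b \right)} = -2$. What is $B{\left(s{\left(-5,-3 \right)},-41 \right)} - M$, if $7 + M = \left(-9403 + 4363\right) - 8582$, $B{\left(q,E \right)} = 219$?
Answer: $13848$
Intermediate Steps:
$M = -13629$ ($M = -7 + \left(\left(-9403 + 4363\right) - 8582\right) = -7 - 13622 = -13629$)
$B{\left(s{\left(-5,-3 \right)},-41 \right)} - M = 219 - -13629 = 219 + 13629 = 13848$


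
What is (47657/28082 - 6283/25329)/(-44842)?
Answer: -1030664947/31895620351476 ≈ -3.2314e-5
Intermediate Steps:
(47657/28082 - 6283/25329)/(-44842) = (47657*(1/28082) - 6283*1/25329)*(-1/44842) = (47657/28082 - 6283/25329)*(-1/44842) = (1030664947/711288978)*(-1/44842) = -1030664947/31895620351476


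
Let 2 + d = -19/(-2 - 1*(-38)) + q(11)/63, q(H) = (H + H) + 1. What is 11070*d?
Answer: -335175/14 ≈ -23941.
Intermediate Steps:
q(H) = 1 + 2*H (q(H) = 2*H + 1 = 1 + 2*H)
d = -545/252 (d = -2 + (-19/(-2 - 1*(-38)) + (1 + 2*11)/63) = -2 + (-19/(-2 + 38) + (1 + 22)*(1/63)) = -2 + (-19/36 + 23*(1/63)) = -2 + (-19*1/36 + 23/63) = -2 + (-19/36 + 23/63) = -2 - 41/252 = -545/252 ≈ -2.1627)
11070*d = 11070*(-545/252) = -335175/14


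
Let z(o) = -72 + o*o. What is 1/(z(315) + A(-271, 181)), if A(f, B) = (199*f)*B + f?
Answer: -1/9662267 ≈ -1.0350e-7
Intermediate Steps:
A(f, B) = f + 199*B*f (A(f, B) = 199*B*f + f = f + 199*B*f)
z(o) = -72 + o²
1/(z(315) + A(-271, 181)) = 1/((-72 + 315²) - 271*(1 + 199*181)) = 1/((-72 + 99225) - 271*(1 + 36019)) = 1/(99153 - 271*36020) = 1/(99153 - 9761420) = 1/(-9662267) = -1/9662267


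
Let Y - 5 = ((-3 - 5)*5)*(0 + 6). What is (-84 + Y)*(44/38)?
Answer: -7018/19 ≈ -369.37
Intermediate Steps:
Y = -235 (Y = 5 + ((-3 - 5)*5)*(0 + 6) = 5 - 8*5*6 = 5 - 40*6 = 5 - 240 = -235)
(-84 + Y)*(44/38) = (-84 - 235)*(44/38) = -14036/38 = -319*22/19 = -7018/19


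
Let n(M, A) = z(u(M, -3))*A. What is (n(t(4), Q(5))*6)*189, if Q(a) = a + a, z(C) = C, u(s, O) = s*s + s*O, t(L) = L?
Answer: 45360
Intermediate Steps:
u(s, O) = s² + O*s
Q(a) = 2*a
n(M, A) = A*M*(-3 + M) (n(M, A) = (M*(-3 + M))*A = A*M*(-3 + M))
(n(t(4), Q(5))*6)*189 = (((2*5)*4*(-3 + 4))*6)*189 = ((10*4*1)*6)*189 = (40*6)*189 = 240*189 = 45360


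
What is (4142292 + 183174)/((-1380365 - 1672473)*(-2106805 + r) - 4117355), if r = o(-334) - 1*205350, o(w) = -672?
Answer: 1441822/2353560678557 ≈ 6.1261e-7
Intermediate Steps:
r = -206022 (r = -672 - 1*205350 = -672 - 205350 = -206022)
(4142292 + 183174)/((-1380365 - 1672473)*(-2106805 + r) - 4117355) = (4142292 + 183174)/((-1380365 - 1672473)*(-2106805 - 206022) - 4117355) = 4325466/(-3052838*(-2312827) - 4117355) = 4325466/(7060686153026 - 4117355) = 4325466/7060682035671 = 4325466*(1/7060682035671) = 1441822/2353560678557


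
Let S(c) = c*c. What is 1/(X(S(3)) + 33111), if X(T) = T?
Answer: 1/33120 ≈ 3.0193e-5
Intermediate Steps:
S(c) = c²
1/(X(S(3)) + 33111) = 1/(3² + 33111) = 1/(9 + 33111) = 1/33120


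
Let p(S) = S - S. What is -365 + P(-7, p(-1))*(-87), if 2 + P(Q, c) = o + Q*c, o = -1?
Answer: -104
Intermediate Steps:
p(S) = 0
P(Q, c) = -3 + Q*c (P(Q, c) = -2 + (-1 + Q*c) = -3 + Q*c)
-365 + P(-7, p(-1))*(-87) = -365 + (-3 - 7*0)*(-87) = -365 + (-3 + 0)*(-87) = -365 - 3*(-87) = -365 + 261 = -104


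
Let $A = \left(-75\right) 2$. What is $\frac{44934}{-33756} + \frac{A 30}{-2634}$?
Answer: $\frac{931829}{2469814} \approx 0.37729$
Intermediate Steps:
$A = -150$
$\frac{44934}{-33756} + \frac{A 30}{-2634} = \frac{44934}{-33756} + \frac{\left(-150\right) 30}{-2634} = 44934 \left(- \frac{1}{33756}\right) - - \frac{750}{439} = - \frac{7489}{5626} + \frac{750}{439} = \frac{931829}{2469814}$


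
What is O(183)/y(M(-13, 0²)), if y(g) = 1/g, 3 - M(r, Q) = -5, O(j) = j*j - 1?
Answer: 267904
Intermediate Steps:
O(j) = -1 + j² (O(j) = j² - 1 = -1 + j²)
M(r, Q) = 8 (M(r, Q) = 3 - 1*(-5) = 3 + 5 = 8)
O(183)/y(M(-13, 0²)) = (-1 + 183²)/(1/8) = (-1 + 33489)/(⅛) = 33488*8 = 267904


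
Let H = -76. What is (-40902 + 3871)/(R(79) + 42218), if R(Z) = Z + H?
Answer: -37031/42221 ≈ -0.87708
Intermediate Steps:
R(Z) = -76 + Z (R(Z) = Z - 76 = -76 + Z)
(-40902 + 3871)/(R(79) + 42218) = (-40902 + 3871)/((-76 + 79) + 42218) = -37031/(3 + 42218) = -37031/42221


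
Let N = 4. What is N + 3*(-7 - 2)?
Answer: -23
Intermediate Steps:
N + 3*(-7 - 2) = 4 + 3*(-7 - 2) = 4 + 3*(-9) = 4 - 27 = -23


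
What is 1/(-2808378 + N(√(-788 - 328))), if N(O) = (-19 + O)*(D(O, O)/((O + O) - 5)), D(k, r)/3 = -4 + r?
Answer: (-12*√31 - 5*I)/(30*(467959*I + 1123365*√31)) ≈ -3.5607e-7 - 6.2132e-12*I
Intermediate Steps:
D(k, r) = -12 + 3*r (D(k, r) = 3*(-4 + r) = -12 + 3*r)
N(O) = (-19 + O)*(-12 + 3*O)/(-5 + 2*O) (N(O) = (-19 + O)*((-12 + 3*O)/((O + O) - 5)) = (-19 + O)*((-12 + 3*O)/(2*O - 5)) = (-19 + O)*((-12 + 3*O)/(-5 + 2*O)) = (-19 + O)*(-12 + 3*O)/(-5 + 2*O))
1/(-2808378 + N(√(-788 - 328))) = 1/(-2808378 + 3*(-19 + √(-788 - 328))*(-4 + √(-788 - 328))/(-5 + 2*√(-788 - 328))) = 1/(-2808378 + 3*(-19 + √(-1116))*(-4 + √(-1116))/(-5 + 2*√(-1116))) = 1/(-2808378 + 3*(-19 + 6*I*√31)*(-4 + 6*I*√31)/(-5 + 2*(6*I*√31))) = 1/(-2808378 + 3*(-19 + 6*I*√31)*(-4 + 6*I*√31)/(-5 + 12*I*√31))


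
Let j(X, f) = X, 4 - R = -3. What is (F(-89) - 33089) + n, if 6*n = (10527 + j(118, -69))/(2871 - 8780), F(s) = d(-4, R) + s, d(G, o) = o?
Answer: -1176055279/35454 ≈ -33171.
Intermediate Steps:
R = 7 (R = 4 - 1*(-3) = 4 + 3 = 7)
F(s) = 7 + s
n = -10645/35454 (n = ((10527 + 118)/(2871 - 8780))/6 = (10645/(-5909))/6 = (10645*(-1/5909))/6 = (⅙)*(-10645/5909) = -10645/35454 ≈ -0.30025)
(F(-89) - 33089) + n = ((7 - 89) - 33089) - 10645/35454 = (-82 - 33089) - 10645/35454 = -33171 - 10645/35454 = -1176055279/35454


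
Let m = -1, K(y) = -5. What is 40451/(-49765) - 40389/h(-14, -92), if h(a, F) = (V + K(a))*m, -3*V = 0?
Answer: -402032168/49765 ≈ -8078.6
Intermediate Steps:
V = 0 (V = -⅓*0 = 0)
h(a, F) = 5 (h(a, F) = (0 - 5)*(-1) = -5*(-1) = 5)
40451/(-49765) - 40389/h(-14, -92) = 40451/(-49765) - 40389/5 = 40451*(-1/49765) - 40389*⅕ = -40451/49765 - 40389/5 = -402032168/49765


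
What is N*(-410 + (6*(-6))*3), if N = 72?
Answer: -37296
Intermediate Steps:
N*(-410 + (6*(-6))*3) = 72*(-410 + (6*(-6))*3) = 72*(-410 - 36*3) = 72*(-410 - 108) = 72*(-518) = -37296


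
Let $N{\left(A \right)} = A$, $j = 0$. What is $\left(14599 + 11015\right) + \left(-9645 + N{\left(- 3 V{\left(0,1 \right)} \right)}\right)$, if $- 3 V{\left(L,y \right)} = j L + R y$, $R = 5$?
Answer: $15974$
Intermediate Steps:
$V{\left(L,y \right)} = - \frac{5 y}{3}$ ($V{\left(L,y \right)} = - \frac{0 L + 5 y}{3} = - \frac{0 + 5 y}{3} = - \frac{5 y}{3}$)
$\left(14599 + 11015\right) + \left(-9645 + N{\left(- 3 V{\left(0,1 \right)} \right)}\right) = \left(14599 + 11015\right) - \left(9645 + 3 \left(\left(- \frac{5}{3}\right) 1\right)\right) = 25614 - 9640 = 15974$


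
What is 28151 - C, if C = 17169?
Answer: 10982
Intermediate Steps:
28151 - C = 28151 - 1*17169 = 28151 - 17169 = 10982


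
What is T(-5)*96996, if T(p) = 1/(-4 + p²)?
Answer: 32332/7 ≈ 4618.9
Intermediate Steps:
T(-5)*96996 = 96996/(-4 + (-5)²) = 96996/(-4 + 25) = 96996/21 = (1/21)*96996 = 32332/7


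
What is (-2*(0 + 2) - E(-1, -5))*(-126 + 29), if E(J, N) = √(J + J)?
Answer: 388 + 97*I*√2 ≈ 388.0 + 137.18*I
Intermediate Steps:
E(J, N) = √2*√J (E(J, N) = √(2*J) = √2*√J)
(-2*(0 + 2) - E(-1, -5))*(-126 + 29) = (-2*(0 + 2) - √2*√(-1))*(-126 + 29) = (-2*2 - √2*I)*(-97) = (-4 - I*√2)*(-97) = 388 + 97*I*√2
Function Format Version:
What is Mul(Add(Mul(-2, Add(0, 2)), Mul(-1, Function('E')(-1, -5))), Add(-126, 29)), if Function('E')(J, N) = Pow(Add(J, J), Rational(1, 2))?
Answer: Add(388, Mul(97, I, Pow(2, Rational(1, 2)))) ≈ Add(388.00, Mul(137.18, I))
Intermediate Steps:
Function('E')(J, N) = Mul(Pow(2, Rational(1, 2)), Pow(J, Rational(1, 2))) (Function('E')(J, N) = Pow(Mul(2, J), Rational(1, 2)) = Mul(Pow(2, Rational(1, 2)), Pow(J, Rational(1, 2))))
Mul(Add(Mul(-2, Add(0, 2)), Mul(-1, Function('E')(-1, -5))), Add(-126, 29)) = Mul(Add(Mul(-2, Add(0, 2)), Mul(-1, Mul(Pow(2, Rational(1, 2)), Pow(-1, Rational(1, 2))))), Add(-126, 29)) = Mul(Add(Mul(-2, 2), Mul(-1, Mul(Pow(2, Rational(1, 2)), I))), -97) = Mul(Add(-4, Mul(-1, Mul(I, Pow(2, Rational(1, 2))))), -97) = Mul(Add(-4, Mul(-1, I, Pow(2, Rational(1, 2)))), -97) = Add(388, Mul(97, I, Pow(2, Rational(1, 2))))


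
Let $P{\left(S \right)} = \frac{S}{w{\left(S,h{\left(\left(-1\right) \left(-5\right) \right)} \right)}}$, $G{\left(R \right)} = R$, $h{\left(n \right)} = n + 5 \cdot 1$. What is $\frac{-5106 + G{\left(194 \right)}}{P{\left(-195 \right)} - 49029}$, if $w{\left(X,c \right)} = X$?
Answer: $\frac{1228}{12257} \approx 0.10019$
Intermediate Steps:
$h{\left(n \right)} = 5 + n$ ($h{\left(n \right)} = n + 5 = 5 + n$)
$P{\left(S \right)} = 1$ ($P{\left(S \right)} = \frac{S}{S} = 1$)
$\frac{-5106 + G{\left(194 \right)}}{P{\left(-195 \right)} - 49029} = \frac{-5106 + 194}{1 - 49029} = - \frac{4912}{-49028} = \left(-4912\right) \left(- \frac{1}{49028}\right) = \frac{1228}{12257}$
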